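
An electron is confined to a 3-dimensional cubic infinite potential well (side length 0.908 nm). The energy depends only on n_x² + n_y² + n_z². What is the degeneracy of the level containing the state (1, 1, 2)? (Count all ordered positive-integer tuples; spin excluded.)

The level has n_x² + n_y² + n_z² = 6. The ordered positive-integer solutions are (1, 1, 2), (1, 2, 1), (2, 1, 1).
That gives 3 states.

degeneracy = 3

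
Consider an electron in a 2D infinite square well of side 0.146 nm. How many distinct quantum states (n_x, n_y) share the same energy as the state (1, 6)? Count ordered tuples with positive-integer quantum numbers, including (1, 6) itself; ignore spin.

The level has n_x² + n_y² = 37. The ordered positive-integer solutions are (1, 6), (6, 1).
That gives 2 states.

degeneracy = 2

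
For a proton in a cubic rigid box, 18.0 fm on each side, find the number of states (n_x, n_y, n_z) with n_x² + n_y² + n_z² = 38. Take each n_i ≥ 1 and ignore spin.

degeneracy = 9

The level has n_x² + n_y² + n_z² = 38. The ordered positive-integer solutions are (1, 1, 6), (1, 6, 1), (2, 3, 5), (2, 5, 3), (3, 2, 5), (3, 5, 2), (5, 2, 3), (5, 3, 2), (6, 1, 1).
That gives 9 states.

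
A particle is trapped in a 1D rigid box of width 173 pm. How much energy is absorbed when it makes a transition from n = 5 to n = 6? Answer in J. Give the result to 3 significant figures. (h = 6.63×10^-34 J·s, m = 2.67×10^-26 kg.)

|ΔE| = 7.56×10^-22 J

E_1 = h²/(8mL²) = 6.876×10^-23 J.
|ΔE| = |5² − 6²|·E_1 = 11·6.876×10^-23 J = 7.56×10^-22 J.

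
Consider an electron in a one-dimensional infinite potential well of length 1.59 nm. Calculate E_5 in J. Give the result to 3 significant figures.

For an infinite well E_n = n²h²/(8m_eL²), so E_1 = h²/(8m_eL²) = (6.626×10^-34)²/(8·9.109×10^-31·(1.59×10^-9 m)²) = 2.383×10^-20 J.
Then E_5 = 5²·E_1 = 25·2.383×10^-20 J = 5.96×10^-19 J.

E_5 = 5.96×10^-19 J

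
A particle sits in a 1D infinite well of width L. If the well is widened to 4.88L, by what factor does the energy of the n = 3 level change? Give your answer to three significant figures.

E_n ∝ 1/L², so the energy scales by 1/4.88² = 0.0420.

0.0420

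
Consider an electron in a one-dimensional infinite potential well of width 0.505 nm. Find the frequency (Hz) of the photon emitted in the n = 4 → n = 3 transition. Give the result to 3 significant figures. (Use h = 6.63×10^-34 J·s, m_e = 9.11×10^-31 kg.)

E_1 = h²/(8m_eL²) = 2.365×10^-19 J and ΔE = (4² − 3²)E_1 = 1.655×10^-18 J.
f = ΔE/h = 1.655×10^-18/6.63×10^-34 = 2.50×10^15 Hz.

f = 2.50×10^15 Hz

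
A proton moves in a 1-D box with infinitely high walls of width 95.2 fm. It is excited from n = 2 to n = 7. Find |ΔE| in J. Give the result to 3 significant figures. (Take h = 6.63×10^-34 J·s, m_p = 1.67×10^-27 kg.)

|ΔE| = 1.63×10^-13 J

E_1 = h²/(8m_pL²) = 3.630×10^-15 J.
|ΔE| = |2² − 7²|·E_1 = 45·3.630×10^-15 J = 1.63×10^-13 J.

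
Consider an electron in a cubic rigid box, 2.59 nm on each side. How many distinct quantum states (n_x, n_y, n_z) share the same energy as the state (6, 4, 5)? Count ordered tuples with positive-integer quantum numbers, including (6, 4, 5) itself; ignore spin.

The level has n_x² + n_y² + n_z² = 77. The ordered positive-integer solutions are (2, 3, 8), (2, 8, 3), (3, 2, 8), (3, 8, 2), (4, 5, 6), (4, 6, 5), (5, 4, 6), (5, 6, 4), (6, 4, 5), (6, 5, 4), (8, 2, 3), (8, 3, 2).
That gives 12 states.

degeneracy = 12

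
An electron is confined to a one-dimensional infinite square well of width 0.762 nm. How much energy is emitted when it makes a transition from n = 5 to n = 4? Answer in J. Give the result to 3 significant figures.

E_1 = h²/(8m_eL²) = 1.038×10^-19 J.
|ΔE| = |5² − 4²|·E_1 = 9·1.038×10^-19 J = 9.34×10^-19 J.

|ΔE| = 9.34×10^-19 J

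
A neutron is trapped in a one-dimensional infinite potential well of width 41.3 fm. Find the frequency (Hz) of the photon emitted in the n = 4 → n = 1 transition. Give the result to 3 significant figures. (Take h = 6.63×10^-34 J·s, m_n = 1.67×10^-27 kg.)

f = 4.36×10^20 Hz

E_1 = h²/(8m_nL²) = 1.929×10^-14 J and ΔE = (4² − 1²)E_1 = 2.893×10^-13 J.
f = ΔE/h = 2.893×10^-13/6.63×10^-34 = 4.36×10^20 Hz.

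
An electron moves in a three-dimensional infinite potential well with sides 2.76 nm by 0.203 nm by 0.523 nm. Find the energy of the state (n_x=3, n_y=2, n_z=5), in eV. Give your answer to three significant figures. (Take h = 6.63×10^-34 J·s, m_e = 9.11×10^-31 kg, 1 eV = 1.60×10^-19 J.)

For a 3D rectangular well E = (h²/8m_e)·Σ n_i²/L_i² = (6.63×10^-34)²/(8·9.11×10^-31) · [3²/(2.76 nm)² + 2²/(0.203 nm)² + 5²/(0.523 nm)²].
Evaluating gives E = 1.144×10^-17 J = 71.5 eV.

E = 71.5 eV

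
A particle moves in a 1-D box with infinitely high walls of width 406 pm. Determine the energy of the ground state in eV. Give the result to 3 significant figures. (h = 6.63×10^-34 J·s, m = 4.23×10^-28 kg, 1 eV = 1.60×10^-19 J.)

E_1 = 0.00493 eV

For an infinite well E_n = n²h²/(8mL²), so E_1 = h²/(8mL²) = (6.63×10^-34)²/(8·4.23×10^-28·(4.06×10^-10 m)²) = 7.880×10^-22 J.
Converting, E_1 = 7.880×10^-22 J / (1.60×10^-19 J/eV) = 0.00493 eV.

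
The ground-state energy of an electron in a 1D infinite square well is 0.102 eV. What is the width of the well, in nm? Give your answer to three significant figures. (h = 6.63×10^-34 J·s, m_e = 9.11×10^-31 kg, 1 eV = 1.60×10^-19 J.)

From E_n = n²h²/(8m_eL²), L = n·h/√(8m_eE_n).
E_1 = 0.102 eV = 1.632×10^-20 J, so L = 1·6.63×10^-34/√(8·9.11×10^-31·1.632×10^-20) = 1.92×10^-9 m = 1.92 nm.

L = 1.92 nm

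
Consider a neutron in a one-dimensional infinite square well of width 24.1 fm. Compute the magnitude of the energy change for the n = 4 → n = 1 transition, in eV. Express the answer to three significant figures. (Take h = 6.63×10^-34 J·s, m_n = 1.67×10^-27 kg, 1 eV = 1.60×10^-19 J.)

E_1 = h²/(8m_nL²) = 5.665×10^-14 J.
|ΔE| = |4² − 1²|·E_1 = 15·5.665×10^-14 J = 8.497×10^-13 J = 5.31×10^6 eV.

|ΔE| = 5.31×10^6 eV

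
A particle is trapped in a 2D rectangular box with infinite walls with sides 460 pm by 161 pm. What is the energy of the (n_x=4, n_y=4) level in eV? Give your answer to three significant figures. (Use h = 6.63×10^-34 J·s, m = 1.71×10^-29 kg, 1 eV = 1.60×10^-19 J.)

For a 2D rectangular well E = (h²/8m)·Σ n_i²/L_i² = (6.63×10^-34)²/(8·1.71×10^-29) · [4²/(460 pm)² + 4²/(161 pm)²].
Evaluating gives E = 2.226×10^-18 J = 13.9 eV.

E = 13.9 eV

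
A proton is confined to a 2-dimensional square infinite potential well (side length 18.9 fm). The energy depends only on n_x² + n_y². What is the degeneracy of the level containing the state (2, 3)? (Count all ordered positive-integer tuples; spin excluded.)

The level has n_x² + n_y² = 13. The ordered positive-integer solutions are (2, 3), (3, 2).
That gives 2 states.

degeneracy = 2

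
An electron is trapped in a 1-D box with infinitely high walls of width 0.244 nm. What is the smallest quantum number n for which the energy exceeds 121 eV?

n = 5

E_1 = h²/(8m_eL²) = 1.012×10^-18 J = 6.317 eV.
Need n² > 121/6.317 = 19.15, i.e. n > 4.376.
The smallest integer satisfying this is n = 5.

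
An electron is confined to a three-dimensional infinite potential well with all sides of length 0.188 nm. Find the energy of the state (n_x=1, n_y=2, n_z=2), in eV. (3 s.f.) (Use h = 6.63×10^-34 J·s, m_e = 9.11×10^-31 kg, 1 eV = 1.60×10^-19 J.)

For a 3D rectangular well E = (h²/8m_e)·Σ n_i²/L_i² = (6.63×10^-34)²/(8·9.11×10^-31) · [1²/(0.188 nm)² + 2²/(0.188 nm)² + 2²/(0.188 nm)²].
Evaluating gives E = 1.536×10^-17 J = 96.0 eV.

E = 96.0 eV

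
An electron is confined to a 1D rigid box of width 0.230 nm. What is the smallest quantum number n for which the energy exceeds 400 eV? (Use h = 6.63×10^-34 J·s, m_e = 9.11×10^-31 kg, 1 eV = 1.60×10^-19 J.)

n = 8

E_1 = h²/(8m_eL²) = 1.140×10^-18 J = 7.125 eV.
Need n² > 400/7.125 = 56.14, i.e. n > 7.493.
The smallest integer satisfying this is n = 8.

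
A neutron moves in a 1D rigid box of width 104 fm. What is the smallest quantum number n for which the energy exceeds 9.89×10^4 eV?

E_1 = h²/(8m_nL²) = 3.029×10^-15 J = 1.891×10^4 eV.
Need n² > 9.89×10^4/1.891×10^4 = 5.230, i.e. n > 2.287.
The smallest integer satisfying this is n = 3.

n = 3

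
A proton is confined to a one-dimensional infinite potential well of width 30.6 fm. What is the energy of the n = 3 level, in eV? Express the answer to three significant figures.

For an infinite well E_n = n²h²/(8m_pL²), so E_1 = h²/(8m_pL²) = (6.626×10^-34)²/(8·1.673×10^-27·(3.06×10^-14 m)²) = 3.503×10^-14 J.
Then E_3 = 3²·E_1 = 9·3.503×10^-14 J = 3.153×10^-13 J.
Converting, E_3 = 3.153×10^-13 J / (1.602×10^-19 J/eV) = 1.97×10^6 eV.

E_3 = 1.97×10^6 eV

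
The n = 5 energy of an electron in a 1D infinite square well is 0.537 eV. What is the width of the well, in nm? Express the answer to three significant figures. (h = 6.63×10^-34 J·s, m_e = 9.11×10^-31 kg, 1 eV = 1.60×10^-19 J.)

From E_n = n²h²/(8m_eL²), L = n·h/√(8m_eE_n).
E_5 = 0.537 eV = 8.592×10^-20 J, so L = 5·6.63×10^-34/√(8·9.11×10^-31·8.592×10^-20) = 4.19×10^-9 m = 4.19 nm.

L = 4.19 nm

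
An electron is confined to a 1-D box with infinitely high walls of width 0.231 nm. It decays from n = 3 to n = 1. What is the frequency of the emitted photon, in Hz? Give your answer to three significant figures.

E_1 = h²/(8m_eL²) = 1.129×10^-18 J and ΔE = (3² − 1²)E_1 = 9.032×10^-18 J.
f = ΔE/h = 9.032×10^-18/6.626×10^-34 = 1.36×10^16 Hz.

f = 1.36×10^16 Hz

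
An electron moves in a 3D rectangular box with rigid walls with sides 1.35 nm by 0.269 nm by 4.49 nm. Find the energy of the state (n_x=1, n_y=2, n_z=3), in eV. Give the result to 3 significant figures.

For a 3D rectangular well E = (h²/8m_e)·Σ n_i²/L_i² = (6.626×10^-34)²/(8·9.109×10^-31) · [1²/(1.35 nm)² + 2²/(0.269 nm)² + 3²/(4.49 nm)²].
Evaluating gives E = 3.390×10^-18 J = 21.2 eV.

E = 21.2 eV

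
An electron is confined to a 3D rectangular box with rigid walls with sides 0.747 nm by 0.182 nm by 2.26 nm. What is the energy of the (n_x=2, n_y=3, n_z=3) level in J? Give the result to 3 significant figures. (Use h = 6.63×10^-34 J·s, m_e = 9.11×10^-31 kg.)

For a 3D rectangular well E = (h²/8m_e)·Σ n_i²/L_i² = (6.63×10^-34)²/(8·9.11×10^-31) · [2²/(0.747 nm)² + 3²/(0.182 nm)² + 3²/(2.26 nm)²].
Evaluating gives E = 1.69×10^-17 J.

E = 1.69×10^-17 J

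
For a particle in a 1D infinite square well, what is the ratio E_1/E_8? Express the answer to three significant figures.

E_n ∝ n², so E_1/E_8 = 1²/8² = 1/64 = 0.0156.

0.0156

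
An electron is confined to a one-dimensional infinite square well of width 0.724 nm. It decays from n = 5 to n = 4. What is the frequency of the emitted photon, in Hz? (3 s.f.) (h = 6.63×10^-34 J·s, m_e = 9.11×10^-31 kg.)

E_1 = h²/(8m_eL²) = 1.151×10^-19 J and ΔE = (5² − 4²)E_1 = 1.036×10^-18 J.
f = ΔE/h = 1.036×10^-18/6.63×10^-34 = 1.56×10^15 Hz.

f = 1.56×10^15 Hz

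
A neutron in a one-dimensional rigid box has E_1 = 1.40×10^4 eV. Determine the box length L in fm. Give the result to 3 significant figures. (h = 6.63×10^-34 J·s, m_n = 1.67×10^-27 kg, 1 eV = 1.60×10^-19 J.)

L = 121 fm

From E_n = n²h²/(8m_nL²), L = n·h/√(8m_nE_n).
E_1 = 1.40×10^4 eV = 2.240×10^-15 J, so L = 1·6.63×10^-34/√(8·1.67×10^-27·2.240×10^-15) = 1.21×10^-13 m = 121 fm.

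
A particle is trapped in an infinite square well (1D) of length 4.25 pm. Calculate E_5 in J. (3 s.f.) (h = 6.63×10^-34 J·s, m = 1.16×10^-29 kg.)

For an infinite well E_n = n²h²/(8mL²), so E_1 = h²/(8mL²) = (6.63×10^-34)²/(8·1.16×10^-29·(4.25×10^-12 m)²) = 2.622×10^-16 J.
Then E_5 = 5²·E_1 = 25·2.622×10^-16 J = 6.56×10^-15 J.

E_5 = 6.56×10^-15 J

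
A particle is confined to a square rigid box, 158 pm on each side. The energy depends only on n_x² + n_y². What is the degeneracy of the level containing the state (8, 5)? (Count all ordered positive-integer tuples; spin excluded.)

The level has n_x² + n_y² = 89. The ordered positive-integer solutions are (5, 8), (8, 5).
That gives 2 states.

degeneracy = 2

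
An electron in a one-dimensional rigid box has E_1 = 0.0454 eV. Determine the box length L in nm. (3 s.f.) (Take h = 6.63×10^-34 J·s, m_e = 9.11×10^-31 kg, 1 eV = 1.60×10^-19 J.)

L = 2.88 nm

From E_n = n²h²/(8m_eL²), L = n·h/√(8m_eE_n).
E_1 = 0.0454 eV = 7.264×10^-21 J, so L = 1·6.63×10^-34/√(8·9.11×10^-31·7.264×10^-21) = 2.88×10^-9 m = 2.88 nm.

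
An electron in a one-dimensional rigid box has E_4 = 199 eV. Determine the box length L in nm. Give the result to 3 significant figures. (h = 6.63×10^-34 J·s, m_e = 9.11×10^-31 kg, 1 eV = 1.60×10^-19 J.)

L = 0.174 nm

From E_n = n²h²/(8m_eL²), L = n·h/√(8m_eE_n).
E_4 = 199 eV = 3.184×10^-17 J, so L = 4·6.63×10^-34/√(8·9.11×10^-31·3.184×10^-17) = 1.74×10^-10 m = 0.174 nm.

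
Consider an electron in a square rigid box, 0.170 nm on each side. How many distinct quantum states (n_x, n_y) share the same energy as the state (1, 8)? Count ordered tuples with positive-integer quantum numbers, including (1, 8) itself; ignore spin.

The level has n_x² + n_y² = 65. The ordered positive-integer solutions are (1, 8), (4, 7), (7, 4), (8, 1).
That gives 4 states.

degeneracy = 4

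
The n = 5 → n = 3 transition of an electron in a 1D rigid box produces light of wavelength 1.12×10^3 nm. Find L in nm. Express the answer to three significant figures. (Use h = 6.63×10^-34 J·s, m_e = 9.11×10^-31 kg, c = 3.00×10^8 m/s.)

L = 2.33 nm

The photon carries ΔE = hc/λ = 6.63×10^-34·3.00×10^8/1.12×10^-6 m = 1.776×10^-19 J.
Since ΔE = (5² − 3²)E_1, E_1 = 1.110×10^-20 J, and L = h/√(8m_eE_1) = 2.33×10^-9 m = 2.33 nm.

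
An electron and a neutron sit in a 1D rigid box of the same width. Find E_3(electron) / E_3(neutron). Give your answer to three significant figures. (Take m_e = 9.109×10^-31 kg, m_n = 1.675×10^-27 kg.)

E_n ∝ 1/m at fixed n and L, so the ratio is m_n/m_e = 1.675×10^-27/9.109×10^-31 = 1.84×10^3.

1.84×10^3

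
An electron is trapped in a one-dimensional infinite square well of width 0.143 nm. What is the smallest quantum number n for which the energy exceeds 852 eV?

n = 7

E_1 = h²/(8m_eL²) = 2.946×10^-18 J = 18.39 eV.
Need n² > 852/18.39 = 46.33, i.e. n > 6.807.
The smallest integer satisfying this is n = 7.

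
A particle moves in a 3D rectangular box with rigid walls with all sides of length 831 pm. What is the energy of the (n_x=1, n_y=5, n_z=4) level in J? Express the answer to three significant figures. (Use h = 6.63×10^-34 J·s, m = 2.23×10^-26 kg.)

E = 1.50×10^-22 J

For a 3D rectangular well E = (h²/8m)·Σ n_i²/L_i² = (6.63×10^-34)²/(8·2.23×10^-26) · [1²/(831 pm)² + 5²/(831 pm)² + 4²/(831 pm)²].
Evaluating gives E = 1.50×10^-22 J.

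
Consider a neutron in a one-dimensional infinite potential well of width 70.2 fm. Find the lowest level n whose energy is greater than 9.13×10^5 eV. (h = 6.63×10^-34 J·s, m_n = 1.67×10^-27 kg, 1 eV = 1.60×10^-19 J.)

E_1 = h²/(8m_nL²) = 6.676×10^-15 J = 4.172×10^4 eV.
Need n² > 9.13×10^5/4.172×10^4 = 21.88, i.e. n > 4.678.
The smallest integer satisfying this is n = 5.

n = 5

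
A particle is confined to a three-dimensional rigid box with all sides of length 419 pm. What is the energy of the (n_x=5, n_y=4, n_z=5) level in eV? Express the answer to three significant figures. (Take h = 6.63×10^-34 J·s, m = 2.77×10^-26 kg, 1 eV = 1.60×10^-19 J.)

For a 3D rectangular well E = (h²/8m)·Σ n_i²/L_i² = (6.63×10^-34)²/(8·2.77×10^-26) · [5²/(419 pm)² + 4²/(419 pm)² + 5²/(419 pm)²].
Evaluating gives E = 7.457×10^-22 J = 0.00466 eV.

E = 0.00466 eV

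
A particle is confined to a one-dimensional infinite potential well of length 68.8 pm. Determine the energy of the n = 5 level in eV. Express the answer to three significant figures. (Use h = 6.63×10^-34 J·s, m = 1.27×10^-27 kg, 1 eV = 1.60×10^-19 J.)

E_5 = 1.43 eV

For an infinite well E_n = n²h²/(8mL²), so E_1 = h²/(8mL²) = (6.63×10^-34)²/(8·1.27×10^-27·(6.88×10^-11 m)²) = 9.140×10^-21 J.
Then E_5 = 5²·E_1 = 25·9.140×10^-21 J = 2.285×10^-19 J.
Converting, E_5 = 2.285×10^-19 J / (1.60×10^-19 J/eV) = 1.43 eV.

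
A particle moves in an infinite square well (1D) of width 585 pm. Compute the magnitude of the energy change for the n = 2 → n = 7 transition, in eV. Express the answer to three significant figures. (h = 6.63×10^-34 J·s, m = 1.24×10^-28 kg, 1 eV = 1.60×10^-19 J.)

E_1 = h²/(8mL²) = 1.295×10^-21 J.
|ΔE| = |2² − 7²|·E_1 = 45·1.295×10^-21 J = 5.827×10^-20 J = 0.364 eV.

|ΔE| = 0.364 eV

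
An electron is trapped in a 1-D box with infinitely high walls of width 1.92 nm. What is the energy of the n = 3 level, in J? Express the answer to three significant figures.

For an infinite well E_n = n²h²/(8m_eL²), so E_1 = h²/(8m_eL²) = (6.626×10^-34)²/(8·9.109×10^-31·(1.92×10^-9 m)²) = 1.634×10^-20 J.
Then E_3 = 3²·E_1 = 9·1.634×10^-20 J = 1.47×10^-19 J.

E_3 = 1.47×10^-19 J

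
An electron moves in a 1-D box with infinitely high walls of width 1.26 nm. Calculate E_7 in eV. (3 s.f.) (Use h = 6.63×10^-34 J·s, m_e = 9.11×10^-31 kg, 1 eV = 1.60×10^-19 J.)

E_7 = 11.6 eV

For an infinite well E_n = n²h²/(8m_eL²), so E_1 = h²/(8m_eL²) = (6.63×10^-34)²/(8·9.11×10^-31·(1.26×10^-9 m)²) = 3.799×10^-20 J.
Then E_7 = 7²·E_1 = 49·3.799×10^-20 J = 1.862×10^-18 J.
Converting, E_7 = 1.862×10^-18 J / (1.60×10^-19 J/eV) = 11.6 eV.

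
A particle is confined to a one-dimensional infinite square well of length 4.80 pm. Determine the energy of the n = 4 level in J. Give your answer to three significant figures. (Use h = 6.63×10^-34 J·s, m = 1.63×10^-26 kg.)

E_4 = 2.34×10^-18 J

For an infinite well E_n = n²h²/(8mL²), so E_1 = h²/(8mL²) = (6.63×10^-34)²/(8·1.63×10^-26·(4.80×10^-12 m)²) = 1.463×10^-19 J.
Then E_4 = 4²·E_1 = 16·1.463×10^-19 J = 2.34×10^-18 J.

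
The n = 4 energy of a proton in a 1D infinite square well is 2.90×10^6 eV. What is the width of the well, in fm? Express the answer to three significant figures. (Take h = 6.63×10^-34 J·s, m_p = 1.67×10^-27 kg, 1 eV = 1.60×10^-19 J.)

From E_n = n²h²/(8m_pL²), L = n·h/√(8m_pE_n).
E_4 = 2.90×10^6 eV = 4.640×10^-13 J, so L = 4·6.63×10^-34/√(8·1.67×10^-27·4.640×10^-13) = 3.37×10^-14 m = 33.7 fm.

L = 33.7 fm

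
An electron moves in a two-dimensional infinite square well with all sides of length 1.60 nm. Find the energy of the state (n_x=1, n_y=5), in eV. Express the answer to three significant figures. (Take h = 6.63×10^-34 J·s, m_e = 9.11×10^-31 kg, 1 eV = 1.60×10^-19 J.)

For a 2D rectangular well E = (h²/8m_e)·Σ n_i²/L_i² = (6.63×10^-34)²/(8·9.11×10^-31) · [1²/(1.60 nm)² + 5²/(1.60 nm)²].
Evaluating gives E = 6.126×10^-19 J = 3.83 eV.

E = 3.83 eV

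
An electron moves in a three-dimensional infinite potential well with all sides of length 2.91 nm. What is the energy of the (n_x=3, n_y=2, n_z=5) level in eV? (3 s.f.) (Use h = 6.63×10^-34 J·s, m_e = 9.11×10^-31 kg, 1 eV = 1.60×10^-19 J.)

E = 1.69 eV

For a 3D rectangular well E = (h²/8m_e)·Σ n_i²/L_i² = (6.63×10^-34)²/(8·9.11×10^-31) · [3²/(2.91 nm)² + 2²/(2.91 nm)² + 5²/(2.91 nm)²].
Evaluating gives E = 2.707×10^-19 J = 1.69 eV.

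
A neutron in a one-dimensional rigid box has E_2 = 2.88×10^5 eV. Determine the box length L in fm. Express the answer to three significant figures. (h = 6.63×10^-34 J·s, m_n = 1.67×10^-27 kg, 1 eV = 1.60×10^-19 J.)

From E_n = n²h²/(8m_nL²), L = n·h/√(8m_nE_n).
E_2 = 2.88×10^5 eV = 4.608×10^-14 J, so L = 2·6.63×10^-34/√(8·1.67×10^-27·4.608×10^-14) = 5.34×10^-14 m = 53.4 fm.

L = 53.4 fm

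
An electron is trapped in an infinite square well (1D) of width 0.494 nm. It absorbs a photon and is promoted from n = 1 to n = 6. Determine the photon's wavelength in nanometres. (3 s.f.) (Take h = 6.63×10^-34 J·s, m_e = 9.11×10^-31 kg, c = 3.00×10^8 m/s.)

E_1 = h²/(8m_eL²) = 2.472×10^-19 J, so ΔE = (6² − 1²)E_1 = 8.652×10^-18 J.
λ = hc/ΔE = (6.63×10^-34·3.00×10^8)/8.652×10^-18 = 2.30×10^-8 m = 23.0 nm.

λ = 23.0 nm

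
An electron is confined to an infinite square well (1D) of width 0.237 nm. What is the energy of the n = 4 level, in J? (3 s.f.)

For an infinite well E_n = n²h²/(8m_eL²), so E_1 = h²/(8m_eL²) = (6.626×10^-34)²/(8·9.109×10^-31·(2.37×10^-10 m)²) = 1.073×10^-18 J.
Then E_4 = 4²·E_1 = 16·1.073×10^-18 J = 1.72×10^-17 J.

E_4 = 1.72×10^-17 J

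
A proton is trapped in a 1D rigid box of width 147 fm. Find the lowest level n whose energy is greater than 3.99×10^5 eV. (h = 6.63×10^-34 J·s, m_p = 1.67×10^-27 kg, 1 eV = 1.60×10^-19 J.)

n = 7

E_1 = h²/(8m_pL²) = 1.523×10^-15 J = 9519 eV.
Need n² > 3.99×10^5/9519 = 41.92, i.e. n > 6.475.
The smallest integer satisfying this is n = 7.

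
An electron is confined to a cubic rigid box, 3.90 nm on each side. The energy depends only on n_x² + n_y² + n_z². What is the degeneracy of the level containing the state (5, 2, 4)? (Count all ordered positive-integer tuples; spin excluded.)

The level has n_x² + n_y² + n_z² = 45. The ordered positive-integer solutions are (2, 4, 5), (2, 5, 4), (4, 2, 5), (4, 5, 2), (5, 2, 4), (5, 4, 2).
That gives 6 states.

degeneracy = 6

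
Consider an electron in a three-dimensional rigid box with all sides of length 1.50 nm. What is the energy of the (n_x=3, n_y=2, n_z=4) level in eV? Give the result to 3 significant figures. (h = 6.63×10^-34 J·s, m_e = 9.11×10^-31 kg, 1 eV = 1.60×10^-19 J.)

For a 3D rectangular well E = (h²/8m_e)·Σ n_i²/L_i² = (6.63×10^-34)²/(8·9.11×10^-31) · [3²/(1.50 nm)² + 2²/(1.50 nm)² + 4²/(1.50 nm)²].
Evaluating gives E = 7.774×10^-19 J = 4.86 eV.

E = 4.86 eV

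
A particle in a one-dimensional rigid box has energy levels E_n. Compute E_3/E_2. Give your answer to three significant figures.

2.25

E_n ∝ n², so E_3/E_2 = 3²/2² = 9/4 = 2.25.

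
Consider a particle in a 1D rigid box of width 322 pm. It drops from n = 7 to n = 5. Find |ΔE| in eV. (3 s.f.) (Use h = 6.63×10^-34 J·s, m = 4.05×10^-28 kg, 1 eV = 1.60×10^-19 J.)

|ΔE| = 0.196 eV

E_1 = h²/(8mL²) = 1.308×10^-21 J.
|ΔE| = |7² − 5²|·E_1 = 24·1.308×10^-21 J = 3.139×10^-20 J = 0.196 eV.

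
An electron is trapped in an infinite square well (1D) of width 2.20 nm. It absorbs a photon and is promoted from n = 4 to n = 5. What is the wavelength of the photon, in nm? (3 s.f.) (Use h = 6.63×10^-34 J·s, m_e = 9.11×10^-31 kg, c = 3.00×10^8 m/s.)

E_1 = h²/(8m_eL²) = 1.246×10^-20 J, so ΔE = (5² − 4²)E_1 = 1.121×10^-19 J.
λ = hc/ΔE = (6.63×10^-34·3.00×10^8)/1.121×10^-19 = 1.77×10^-6 m = 1.77×10^3 nm.

λ = 1.77×10^3 nm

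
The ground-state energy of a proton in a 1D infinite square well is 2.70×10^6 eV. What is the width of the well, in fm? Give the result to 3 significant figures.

From E_n = n²h²/(8m_pL²), L = n·h/√(8m_pE_n).
E_1 = 2.70×10^6 eV = 4.325×10^-13 J, so L = 1·6.626×10^-34/√(8·1.673×10^-27·4.325×10^-13) = 8.71×10^-15 m = 8.71 fm.

L = 8.71 fm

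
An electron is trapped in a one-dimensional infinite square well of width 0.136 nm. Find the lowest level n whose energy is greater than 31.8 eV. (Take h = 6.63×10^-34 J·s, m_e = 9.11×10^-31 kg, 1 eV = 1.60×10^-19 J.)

n = 2

E_1 = h²/(8m_eL²) = 3.261×10^-18 J = 20.38 eV.
Need n² > 31.8/20.38 = 1.560, i.e. n > 1.249.
The smallest integer satisfying this is n = 2.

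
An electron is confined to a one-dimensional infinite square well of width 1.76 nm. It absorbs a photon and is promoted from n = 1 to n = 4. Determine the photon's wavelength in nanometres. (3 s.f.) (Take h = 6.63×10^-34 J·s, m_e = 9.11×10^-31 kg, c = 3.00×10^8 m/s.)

E_1 = h²/(8m_eL²) = 1.947×10^-20 J, so ΔE = (4² − 1²)E_1 = 2.921×10^-19 J.
λ = hc/ΔE = (6.63×10^-34·3.00×10^8)/2.921×10^-19 = 6.81×10^-7 m = 681 nm.

λ = 681 nm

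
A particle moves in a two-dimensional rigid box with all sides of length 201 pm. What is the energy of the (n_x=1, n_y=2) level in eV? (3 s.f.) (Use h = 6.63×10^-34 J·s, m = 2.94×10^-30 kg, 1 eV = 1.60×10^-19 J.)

E = 14.5 eV

For a 2D rectangular well E = (h²/8m)·Σ n_i²/L_i² = (6.63×10^-34)²/(8·2.94×10^-30) · [1²/(201 pm)² + 2²/(201 pm)²].
Evaluating gives E = 2.313×10^-18 J = 14.5 eV.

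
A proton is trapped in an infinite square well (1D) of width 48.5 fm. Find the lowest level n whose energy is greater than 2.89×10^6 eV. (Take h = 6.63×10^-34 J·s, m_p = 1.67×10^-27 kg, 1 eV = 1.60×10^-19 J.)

n = 6

E_1 = h²/(8m_pL²) = 1.399×10^-14 J = 8.744×10^4 eV.
Need n² > 2.89×10^6/8.744×10^4 = 33.05, i.e. n > 5.749.
The smallest integer satisfying this is n = 6.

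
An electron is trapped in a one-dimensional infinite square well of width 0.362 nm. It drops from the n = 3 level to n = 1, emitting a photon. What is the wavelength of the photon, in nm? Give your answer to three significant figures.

E_1 = h²/(8m_eL²) = 4.598×10^-19 J, so ΔE = (3² − 1²)E_1 = 3.678×10^-18 J.
λ = hc/ΔE = (6.626×10^-34·2.998×10^8)/3.678×10^-18 = 5.40×10^-8 m = 54.0 nm.

λ = 54.0 nm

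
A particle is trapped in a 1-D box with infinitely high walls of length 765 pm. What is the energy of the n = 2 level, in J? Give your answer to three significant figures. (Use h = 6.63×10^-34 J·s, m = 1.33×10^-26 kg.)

E_2 = 2.82×10^-23 J

For an infinite well E_n = n²h²/(8mL²), so E_1 = h²/(8mL²) = (6.63×10^-34)²/(8·1.33×10^-26·(7.65×10^-10 m)²) = 7.059×10^-24 J.
Then E_2 = 2²·E_1 = 4·7.059×10^-24 J = 2.82×10^-23 J.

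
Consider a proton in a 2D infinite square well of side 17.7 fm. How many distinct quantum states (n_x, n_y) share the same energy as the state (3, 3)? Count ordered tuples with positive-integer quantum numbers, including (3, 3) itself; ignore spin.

degeneracy = 1

The level has n_x² + n_y² = 18. The ordered positive-integer solutions are (3, 3).
That gives 1 state.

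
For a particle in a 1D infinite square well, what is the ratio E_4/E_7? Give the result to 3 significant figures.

E_n ∝ n², so E_4/E_7 = 4²/7² = 16/49 = 0.327.

0.327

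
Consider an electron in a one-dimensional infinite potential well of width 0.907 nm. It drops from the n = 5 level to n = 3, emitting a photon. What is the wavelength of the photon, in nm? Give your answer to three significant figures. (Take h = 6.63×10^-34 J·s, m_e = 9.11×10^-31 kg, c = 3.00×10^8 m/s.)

λ = 170 nm

E_1 = h²/(8m_eL²) = 7.332×10^-20 J, so ΔE = (5² − 3²)E_1 = 1.173×10^-18 J.
λ = hc/ΔE = (6.63×10^-34·3.00×10^8)/1.173×10^-18 = 1.70×10^-7 m = 170 nm.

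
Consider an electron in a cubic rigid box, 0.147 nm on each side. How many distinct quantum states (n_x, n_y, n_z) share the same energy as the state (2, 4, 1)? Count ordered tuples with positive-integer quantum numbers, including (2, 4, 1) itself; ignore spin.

degeneracy = 6

The level has n_x² + n_y² + n_z² = 21. The ordered positive-integer solutions are (1, 2, 4), (1, 4, 2), (2, 1, 4), (2, 4, 1), (4, 1, 2), (4, 2, 1).
That gives 6 states.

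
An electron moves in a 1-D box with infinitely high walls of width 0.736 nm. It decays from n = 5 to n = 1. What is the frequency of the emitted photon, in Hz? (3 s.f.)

E_1 = h²/(8m_eL²) = 1.112×10^-19 J and ΔE = (5² − 1²)E_1 = 2.669×10^-18 J.
f = ΔE/h = 2.669×10^-18/6.626×10^-34 = 4.03×10^15 Hz.

f = 4.03×10^15 Hz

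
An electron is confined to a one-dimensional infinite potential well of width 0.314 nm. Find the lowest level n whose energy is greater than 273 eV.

E_1 = h²/(8m_eL²) = 6.111×10^-19 J = 3.815 eV.
Need n² > 273/3.815 = 71.56, i.e. n > 8.459.
The smallest integer satisfying this is n = 9.

n = 9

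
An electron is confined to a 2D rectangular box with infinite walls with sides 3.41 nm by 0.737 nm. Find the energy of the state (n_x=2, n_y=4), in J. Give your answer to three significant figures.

For a 2D rectangular well E = (h²/8m_e)·Σ n_i²/L_i² = (6.626×10^-34)²/(8·9.109×10^-31) · [2²/(3.41 nm)² + 4²/(0.737 nm)²].
Evaluating gives E = 1.80×10^-18 J.

E = 1.80×10^-18 J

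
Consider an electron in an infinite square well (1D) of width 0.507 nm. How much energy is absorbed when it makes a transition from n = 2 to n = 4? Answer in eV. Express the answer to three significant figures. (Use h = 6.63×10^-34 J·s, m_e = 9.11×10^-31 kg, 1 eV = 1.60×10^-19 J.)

|ΔE| = 17.6 eV

E_1 = h²/(8m_eL²) = 2.346×10^-19 J.
|ΔE| = |2² − 4²|·E_1 = 12·2.346×10^-19 J = 2.815×10^-18 J = 17.6 eV.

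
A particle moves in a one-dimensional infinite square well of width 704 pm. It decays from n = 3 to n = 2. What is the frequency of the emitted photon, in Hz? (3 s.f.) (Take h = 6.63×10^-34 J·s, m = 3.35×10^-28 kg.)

E_1 = h²/(8mL²) = 3.309×10^-22 J and ΔE = (3² − 2²)E_1 = 1.655×10^-21 J.
f = ΔE/h = 1.655×10^-21/6.63×10^-34 = 2.50×10^12 Hz.

f = 2.50×10^12 Hz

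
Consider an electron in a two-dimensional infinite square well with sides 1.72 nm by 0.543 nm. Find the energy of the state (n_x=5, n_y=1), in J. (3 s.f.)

E = 7.13×10^-19 J

For a 2D rectangular well E = (h²/8m_e)·Σ n_i²/L_i² = (6.626×10^-34)²/(8·9.109×10^-31) · [5²/(1.72 nm)² + 1²/(0.543 nm)²].
Evaluating gives E = 7.13×10^-19 J.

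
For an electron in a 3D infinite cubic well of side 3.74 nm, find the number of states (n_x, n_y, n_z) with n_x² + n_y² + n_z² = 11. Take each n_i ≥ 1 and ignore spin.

The level has n_x² + n_y² + n_z² = 11. The ordered positive-integer solutions are (1, 1, 3), (1, 3, 1), (3, 1, 1).
That gives 3 states.

degeneracy = 3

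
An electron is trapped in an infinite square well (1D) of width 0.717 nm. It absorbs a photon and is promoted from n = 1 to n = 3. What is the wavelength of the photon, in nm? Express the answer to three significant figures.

λ = 212 nm

E_1 = h²/(8m_eL²) = 1.172×10^-19 J, so ΔE = (3² − 1²)E_1 = 9.376×10^-19 J.
λ = hc/ΔE = (6.626×10^-34·2.998×10^8)/9.376×10^-19 = 2.12×10^-7 m = 212 nm.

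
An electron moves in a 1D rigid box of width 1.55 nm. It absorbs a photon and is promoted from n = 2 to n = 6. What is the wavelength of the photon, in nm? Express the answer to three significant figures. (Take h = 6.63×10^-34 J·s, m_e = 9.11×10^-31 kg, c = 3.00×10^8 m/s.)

λ = 248 nm

E_1 = h²/(8m_eL²) = 2.510×10^-20 J, so ΔE = (6² − 2²)E_1 = 8.032×10^-19 J.
λ = hc/ΔE = (6.63×10^-34·3.00×10^8)/8.032×10^-19 = 2.48×10^-7 m = 248 nm.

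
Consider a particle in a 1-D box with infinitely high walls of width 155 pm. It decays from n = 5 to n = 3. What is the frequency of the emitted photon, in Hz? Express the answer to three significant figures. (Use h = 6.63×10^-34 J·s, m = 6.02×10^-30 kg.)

E_1 = h²/(8mL²) = 3.799×10^-19 J and ΔE = (5² − 3²)E_1 = 6.078×10^-18 J.
f = ΔE/h = 6.078×10^-18/6.63×10^-34 = 9.17×10^15 Hz.

f = 9.17×10^15 Hz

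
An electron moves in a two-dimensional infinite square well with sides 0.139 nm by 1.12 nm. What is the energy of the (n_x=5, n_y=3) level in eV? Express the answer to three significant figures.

E = 489 eV

For a 2D rectangular well E = (h²/8m_e)·Σ n_i²/L_i² = (6.626×10^-34)²/(8·9.109×10^-31) · [5²/(0.139 nm)² + 3²/(1.12 nm)²].
Evaluating gives E = 7.839×10^-17 J = 489 eV.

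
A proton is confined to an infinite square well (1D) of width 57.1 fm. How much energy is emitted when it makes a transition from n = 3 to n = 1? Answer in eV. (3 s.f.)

E_1 = h²/(8m_pL²) = 1.006×10^-14 J.
|ΔE| = |3² − 1²|·E_1 = 8·1.006×10^-14 J = 8.048×10^-14 J = 5.02×10^5 eV.

|ΔE| = 5.02×10^5 eV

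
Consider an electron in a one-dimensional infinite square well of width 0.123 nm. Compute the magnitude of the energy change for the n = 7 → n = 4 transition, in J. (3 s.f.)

|ΔE| = 1.31×10^-16 J

E_1 = h²/(8m_eL²) = 3.982×10^-18 J.
|ΔE| = |7² − 4²|·E_1 = 33·3.982×10^-18 J = 1.31×10^-16 J.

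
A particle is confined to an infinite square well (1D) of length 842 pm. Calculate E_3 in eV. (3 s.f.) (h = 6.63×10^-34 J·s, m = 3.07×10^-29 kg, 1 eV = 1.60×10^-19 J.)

E_3 = 0.142 eV

For an infinite well E_n = n²h²/(8mL²), so E_1 = h²/(8mL²) = (6.63×10^-34)²/(8·3.07×10^-29·(8.42×10^-10 m)²) = 2.524×10^-21 J.
Then E_3 = 3²·E_1 = 9·2.524×10^-21 J = 2.272×10^-20 J.
Converting, E_3 = 2.272×10^-20 J / (1.60×10^-19 J/eV) = 0.142 eV.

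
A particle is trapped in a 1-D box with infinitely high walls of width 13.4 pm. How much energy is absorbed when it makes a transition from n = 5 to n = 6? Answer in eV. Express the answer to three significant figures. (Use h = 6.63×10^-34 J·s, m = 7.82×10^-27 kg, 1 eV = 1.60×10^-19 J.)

E_1 = h²/(8mL²) = 3.913×10^-20 J.
|ΔE| = |5² − 6²|·E_1 = 11·3.913×10^-20 J = 4.304×10^-19 J = 2.69 eV.

|ΔE| = 2.69 eV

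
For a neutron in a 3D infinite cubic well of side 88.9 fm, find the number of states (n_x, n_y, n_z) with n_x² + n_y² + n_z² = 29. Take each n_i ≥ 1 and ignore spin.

The level has n_x² + n_y² + n_z² = 29. The ordered positive-integer solutions are (2, 3, 4), (2, 4, 3), (3, 2, 4), (3, 4, 2), (4, 2, 3), (4, 3, 2).
That gives 6 states.

degeneracy = 6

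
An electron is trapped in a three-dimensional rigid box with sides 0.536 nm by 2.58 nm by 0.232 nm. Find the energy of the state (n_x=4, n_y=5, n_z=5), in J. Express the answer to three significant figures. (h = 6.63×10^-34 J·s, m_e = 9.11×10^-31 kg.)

E = 3.16×10^-17 J

For a 3D rectangular well E = (h²/8m_e)·Σ n_i²/L_i² = (6.63×10^-34)²/(8·9.11×10^-31) · [4²/(0.536 nm)² + 5²/(2.58 nm)² + 5²/(0.232 nm)²].
Evaluating gives E = 3.16×10^-17 J.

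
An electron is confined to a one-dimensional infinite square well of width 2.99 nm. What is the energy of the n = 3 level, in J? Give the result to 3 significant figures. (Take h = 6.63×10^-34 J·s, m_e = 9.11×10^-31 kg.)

For an infinite well E_n = n²h²/(8m_eL²), so E_1 = h²/(8m_eL²) = (6.63×10^-34)²/(8·9.11×10^-31·(2.99×10^-9 m)²) = 6.746×10^-21 J.
Then E_3 = 3²·E_1 = 9·6.746×10^-21 J = 6.07×10^-20 J.

E_3 = 6.07×10^-20 J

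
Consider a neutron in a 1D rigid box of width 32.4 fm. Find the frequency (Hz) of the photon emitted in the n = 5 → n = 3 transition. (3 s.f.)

E_1 = h²/(8m_nL²) = 3.121×10^-14 J and ΔE = (5² − 3²)E_1 = 4.994×10^-13 J.
f = ΔE/h = 4.994×10^-13/6.626×10^-34 = 7.54×10^20 Hz.

f = 7.54×10^20 Hz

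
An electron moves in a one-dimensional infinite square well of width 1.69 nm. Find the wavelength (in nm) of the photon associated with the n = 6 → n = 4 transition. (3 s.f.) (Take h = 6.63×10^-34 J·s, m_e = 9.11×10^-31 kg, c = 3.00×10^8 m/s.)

E_1 = h²/(8m_eL²) = 2.112×10^-20 J, so ΔE = (6² − 4²)E_1 = 4.224×10^-19 J.
λ = hc/ΔE = (6.63×10^-34·3.00×10^8)/4.224×10^-19 = 4.71×10^-7 m = 471 nm.

λ = 471 nm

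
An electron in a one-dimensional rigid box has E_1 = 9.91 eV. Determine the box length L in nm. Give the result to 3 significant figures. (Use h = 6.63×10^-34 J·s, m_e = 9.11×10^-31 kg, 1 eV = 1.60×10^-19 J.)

L = 0.195 nm

From E_n = n²h²/(8m_eL²), L = n·h/√(8m_eE_n).
E_1 = 9.91 eV = 1.586×10^-18 J, so L = 1·6.63×10^-34/√(8·9.11×10^-31·1.586×10^-18) = 1.95×10^-10 m = 0.195 nm.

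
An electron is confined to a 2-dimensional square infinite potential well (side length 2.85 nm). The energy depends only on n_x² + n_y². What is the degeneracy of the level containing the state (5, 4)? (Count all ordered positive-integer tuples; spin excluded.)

degeneracy = 2

The level has n_x² + n_y² = 41. The ordered positive-integer solutions are (4, 5), (5, 4).
That gives 2 states.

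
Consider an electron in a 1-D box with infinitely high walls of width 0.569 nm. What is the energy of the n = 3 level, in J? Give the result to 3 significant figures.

For an infinite well E_n = n²h²/(8m_eL²), so E_1 = h²/(8m_eL²) = (6.626×10^-34)²/(8·9.109×10^-31·(5.69×10^-10 m)²) = 1.861×10^-19 J.
Then E_3 = 3²·E_1 = 9·1.861×10^-19 J = 1.67×10^-18 J.

E_3 = 1.67×10^-18 J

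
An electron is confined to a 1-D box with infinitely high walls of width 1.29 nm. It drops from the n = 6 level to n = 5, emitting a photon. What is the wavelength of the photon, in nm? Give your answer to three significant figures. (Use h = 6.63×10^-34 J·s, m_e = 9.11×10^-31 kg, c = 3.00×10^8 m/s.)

λ = 499 nm

E_1 = h²/(8m_eL²) = 3.624×10^-20 J, so ΔE = (6² − 5²)E_1 = 3.986×10^-19 J.
λ = hc/ΔE = (6.63×10^-34·3.00×10^8)/3.986×10^-19 = 4.99×10^-7 m = 499 nm.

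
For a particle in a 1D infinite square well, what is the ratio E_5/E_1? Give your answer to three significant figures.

E_n ∝ n², so E_5/E_1 = 5²/1² = 25/1 = 25.0.

25.0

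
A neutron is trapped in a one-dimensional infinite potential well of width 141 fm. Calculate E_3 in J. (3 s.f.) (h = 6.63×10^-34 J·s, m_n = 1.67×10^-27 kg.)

E_3 = 1.49×10^-14 J

For an infinite well E_n = n²h²/(8m_nL²), so E_1 = h²/(8m_nL²) = (6.63×10^-34)²/(8·1.67×10^-27·(1.41×10^-13 m)²) = 1.655×10^-15 J.
Then E_3 = 3²·E_1 = 9·1.655×10^-15 J = 1.49×10^-14 J.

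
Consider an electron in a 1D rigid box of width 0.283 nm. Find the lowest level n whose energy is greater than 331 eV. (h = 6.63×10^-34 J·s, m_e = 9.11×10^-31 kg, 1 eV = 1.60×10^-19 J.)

n = 9

E_1 = h²/(8m_eL²) = 7.531×10^-19 J = 4.707 eV.
Need n² > 331/4.707 = 70.32, i.e. n > 8.386.
The smallest integer satisfying this is n = 9.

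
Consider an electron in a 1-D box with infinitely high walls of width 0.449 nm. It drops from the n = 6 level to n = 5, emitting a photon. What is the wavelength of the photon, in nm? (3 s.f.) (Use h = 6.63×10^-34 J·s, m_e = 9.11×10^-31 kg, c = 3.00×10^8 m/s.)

E_1 = h²/(8m_eL²) = 2.992×10^-19 J, so ΔE = (6² − 5²)E_1 = 3.291×10^-18 J.
λ = hc/ΔE = (6.63×10^-34·3.00×10^8)/3.291×10^-18 = 6.04×10^-8 m = 60.4 nm.

λ = 60.4 nm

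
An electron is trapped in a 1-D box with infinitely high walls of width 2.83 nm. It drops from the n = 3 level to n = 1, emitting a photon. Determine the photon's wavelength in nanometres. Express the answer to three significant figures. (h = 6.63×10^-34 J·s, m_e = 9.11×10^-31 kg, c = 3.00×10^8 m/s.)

E_1 = h²/(8m_eL²) = 7.531×10^-21 J, so ΔE = (3² − 1²)E_1 = 6.025×10^-20 J.
λ = hc/ΔE = (6.63×10^-34·3.00×10^8)/6.025×10^-20 = 3.30×10^-6 m = 3.30×10^3 nm.

λ = 3.30×10^3 nm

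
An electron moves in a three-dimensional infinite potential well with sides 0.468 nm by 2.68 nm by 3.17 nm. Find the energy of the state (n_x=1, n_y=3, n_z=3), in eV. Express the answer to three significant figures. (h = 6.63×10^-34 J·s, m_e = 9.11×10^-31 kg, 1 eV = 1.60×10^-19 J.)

E = 2.53 eV

For a 3D rectangular well E = (h²/8m_e)·Σ n_i²/L_i² = (6.63×10^-34)²/(8·9.11×10^-31) · [1²/(0.468 nm)² + 3²/(2.68 nm)² + 3²/(3.17 nm)²].
Evaluating gives E = 4.050×10^-19 J = 2.53 eV.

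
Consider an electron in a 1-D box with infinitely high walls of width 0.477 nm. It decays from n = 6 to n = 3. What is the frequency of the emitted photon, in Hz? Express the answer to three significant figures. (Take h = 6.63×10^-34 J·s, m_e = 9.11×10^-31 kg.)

f = 1.08×10^16 Hz

E_1 = h²/(8m_eL²) = 2.651×10^-19 J and ΔE = (6² − 3²)E_1 = 7.158×10^-18 J.
f = ΔE/h = 7.158×10^-18/6.63×10^-34 = 1.08×10^16 Hz.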